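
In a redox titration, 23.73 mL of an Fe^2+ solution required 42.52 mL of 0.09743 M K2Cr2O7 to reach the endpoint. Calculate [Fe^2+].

n(K2Cr2O7) = 0.09743 x 0.04252 = 0.004143 mol.
From the balanced equation, 1 mol K2Cr2O7 reacts with 6 mol Fe^2+, so n(Fe^2+) = 0.004143 x 6/1 = 0.02486 mol.
[Fe^2+] = 0.02486 / 0.02373 L = 1.05 M.

1.05 M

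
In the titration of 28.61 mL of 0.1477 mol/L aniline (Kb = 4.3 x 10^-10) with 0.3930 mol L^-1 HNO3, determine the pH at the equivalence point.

n(C6H5NH2) = 0.1477 x 0.02861 = 0.004226 mol; V(HNO3) at equivalence = 0.004226/0.3930 = 0.01075 L.
At equivalence the base is fully converted to C6H5NH3+; total volume = 0.03936 L, so [C6H5NH3+] = 0.004226/0.03936 = 0.1074 M.
Ka(C6H5NH3+) = Kw/Kb = 1.0e-14 / 4.3 x 10^-10 = 2.33e-5.
[H^+] = sqrt(Ka x [C6H5NH3+]) = sqrt(2.33e-5 x 0.1074) = 0.00158 M.
pH = -log(0.00158) = 2.80.

2.80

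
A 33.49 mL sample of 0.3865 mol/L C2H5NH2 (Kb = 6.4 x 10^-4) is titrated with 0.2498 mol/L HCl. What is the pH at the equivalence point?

5.81

n(C2H5NH2) = 0.3865 x 0.03349 = 0.01294 mol; V(HCl) at equivalence = 0.01294/0.2498 = 0.05182 L.
At equivalence the base is fully converted to C2H5NH3+; total volume = 0.08531 L, so [C2H5NH3+] = 0.01294/0.08531 = 0.1517 M.
Ka(C2H5NH3+) = Kw/Kb = 1.0e-14 / 6.4 x 10^-4 = 1.56e-11.
[H^+] = sqrt(Ka x [C2H5NH3+]) = sqrt(1.56e-11 x 0.1517) = 1.54e-6 M.
pH = -log(1.54e-6) = 5.81.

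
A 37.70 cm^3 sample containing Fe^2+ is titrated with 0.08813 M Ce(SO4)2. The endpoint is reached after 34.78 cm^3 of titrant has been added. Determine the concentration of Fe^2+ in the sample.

0.0813 M

n(Ce(SO4)2) = 0.08813 x 0.03478 = 0.003065 mol.
From the balanced equation, 1 mol Ce(SO4)2 reacts with 1 mol Fe^2+, so n(Fe^2+) = 0.003065 x 1/1 = 0.003065 mol.
[Fe^2+] = 0.003065 / 0.03770 L = 0.0813 M.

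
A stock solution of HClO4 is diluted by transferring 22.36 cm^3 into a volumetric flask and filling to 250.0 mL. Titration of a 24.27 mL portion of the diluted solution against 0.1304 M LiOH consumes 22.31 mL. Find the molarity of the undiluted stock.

1.34 M

n(LiOH) = 0.1304 x 0.02231 = 0.002909 mol.
n(HClO4) in the aliquot = 0.002909 mol.
[diluted HClO4] = 0.002909 / 0.02427 = 0.1199 M.
Dilution factor = 250.0/22.36 = 11.18, so [stock] = 0.1199 x 11.18 = 1.34 M.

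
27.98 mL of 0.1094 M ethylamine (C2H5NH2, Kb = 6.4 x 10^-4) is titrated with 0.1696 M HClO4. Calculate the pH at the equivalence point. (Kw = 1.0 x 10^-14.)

5.99

n(C2H5NH2) = 0.1094 x 0.02798 = 0.003061 mol; V(HClO4) at equivalence = 0.003061/0.1696 = 0.01805 L.
At equivalence the base is fully converted to C2H5NH3+; total volume = 0.04603 L, so [C2H5NH3+] = 0.003061/0.04603 = 0.06650 M.
Ka(C2H5NH3+) = Kw/Kb = 1.0e-14 / 6.4 x 10^-4 = 1.56e-11.
[H^+] = sqrt(Ka x [C2H5NH3+]) = sqrt(1.56e-11 x 0.06650) = 1.02e-6 M.
pH = -log(1.02e-6) = 5.99.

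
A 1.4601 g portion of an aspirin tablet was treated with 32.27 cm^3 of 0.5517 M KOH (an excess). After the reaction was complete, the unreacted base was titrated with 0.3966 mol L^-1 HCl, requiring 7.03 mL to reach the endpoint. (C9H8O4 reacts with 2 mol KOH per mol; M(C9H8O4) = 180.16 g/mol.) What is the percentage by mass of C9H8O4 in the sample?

92.6%

Total n(KOH) added = 0.5517 x 0.03227 = 0.01780 mol.
n(HCl) used = 0.3966 x 0.007030 = 0.002788 mol, which equals the excess n(KOH).
So n(KOH) consumed by the sample = 0.01780 - 0.002788 = 0.01502 mol.
n(C9H8O4) = 0.01502 / 2 = 0.007508 mol.
mass C9H8O4 = 0.007508 x 180.16 = 1.353 g, so %C9H8O4 = 1.353/1.4601 x 100 = 92.6%.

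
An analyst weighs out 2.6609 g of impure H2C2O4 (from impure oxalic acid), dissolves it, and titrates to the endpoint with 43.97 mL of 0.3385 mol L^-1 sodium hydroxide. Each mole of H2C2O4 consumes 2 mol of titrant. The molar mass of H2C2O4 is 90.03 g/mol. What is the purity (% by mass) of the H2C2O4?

25.2%

n(NaOH) = 0.3385 x 0.04397 = 0.01488 mol.
n(H2C2O4) = 0.01488 / 2 = 0.007442 mol.
mass of H2C2O4 = 0.007442 x 90.03 = 0.6700 g.
% purity = 0.6700 / 2.6609 x 100 = 25.2%.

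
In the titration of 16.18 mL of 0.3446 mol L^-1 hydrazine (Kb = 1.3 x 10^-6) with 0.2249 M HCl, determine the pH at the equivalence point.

4.49

n(N2H4) = 0.3446 x 0.01618 = 0.005576 mol; V(HCl) at equivalence = 0.005576/0.2249 = 0.02479 L.
At equivalence the base is fully converted to N2H5+; total volume = 0.04097 L, so [N2H5+] = 0.005576/0.04097 = 0.1361 M.
Ka(N2H5+) = Kw/Kb = 1.0e-14 / 1.3 x 10^-6 = 7.69e-9.
[H^+] = sqrt(Ka x [N2H5+]) = sqrt(7.69e-9 x 0.1361) = 3.24e-5 M.
pH = -log(3.24e-5) = 4.49.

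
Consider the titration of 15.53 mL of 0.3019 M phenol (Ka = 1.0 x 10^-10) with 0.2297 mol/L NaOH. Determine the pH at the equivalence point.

n(C6H5OH) = 0.3019 x 0.01553 = 0.004689 mol; V(NaOH) at equivalence = 0.004689/0.2297 = 0.02041 L.
At equivalence all the acid is converted to C6H5O-; total volume = 0.01553 + 0.02041 = 0.03594 L, so [C6H5O-] = 0.004689/0.03594 = 0.1304 M.
Kb = Kw/Ka = 1.0e-14 / 1.0 x 10^-10 = 0.000100.
[OH^-] = sqrt(Kb x [C6H5O-]) = sqrt(0.000100 x 0.1304) = 0.00361 M.
pOH = 2.44, so pH = 14.00 - 2.44 = 11.56.

11.56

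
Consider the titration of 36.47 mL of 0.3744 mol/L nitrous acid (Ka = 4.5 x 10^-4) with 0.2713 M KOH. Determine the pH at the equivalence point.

8.27

n(HNO2) = 0.3744 x 0.03647 = 0.01365 mol; V(KOH) at equivalence = 0.01365/0.2713 = 0.05033 L.
At equivalence all the acid is converted to NO2-; total volume = 0.03647 + 0.05033 = 0.08680 L, so [NO2-] = 0.01365/0.08680 = 0.1573 M.
Kb = Kw/Ka = 1.0e-14 / 4.5 x 10^-4 = 2.22e-11.
[OH^-] = sqrt(Kb x [NO2-]) = sqrt(2.22e-11 x 0.1573) = 1.87e-6 M.
pOH = 5.73, so pH = 14.00 - 5.73 = 8.27.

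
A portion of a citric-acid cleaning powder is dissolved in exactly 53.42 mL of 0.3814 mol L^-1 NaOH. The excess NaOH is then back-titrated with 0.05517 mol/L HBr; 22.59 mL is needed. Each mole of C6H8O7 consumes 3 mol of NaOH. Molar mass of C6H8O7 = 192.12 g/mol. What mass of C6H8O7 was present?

1.22 g

Total n(NaOH) added = 0.3814 x 0.05342 = 0.02037 mol.
n(HBr) used = 0.05517 x 0.02259 = 0.001246 mol, which equals the excess n(NaOH).
So n(NaOH) consumed by the sample = 0.02037 - 0.001246 = 0.01913 mol.
n(C6H8O7) = 0.01913 / 3 = 0.006376 mol.
mass = 0.006376 mol x 192.12 g/mol = 1.22 g.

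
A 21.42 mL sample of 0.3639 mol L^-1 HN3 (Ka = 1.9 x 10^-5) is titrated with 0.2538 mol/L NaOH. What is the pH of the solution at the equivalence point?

n(HN3) = 0.3639 x 0.02142 = 0.007795 mol; V(NaOH) at equivalence = 0.007795/0.2538 = 0.03071 L.
At equivalence all the acid is converted to N3-; total volume = 0.02142 + 0.03071 = 0.05213 L, so [N3-] = 0.007795/0.05213 = 0.1495 M.
Kb = Kw/Ka = 1.0e-14 / 1.9 x 10^-5 = 5.26e-10.
[OH^-] = sqrt(Kb x [N3-]) = sqrt(5.26e-10 x 0.1495) = 8.87e-6 M.
pOH = 5.05, so pH = 14.00 - 5.05 = 8.95.

8.95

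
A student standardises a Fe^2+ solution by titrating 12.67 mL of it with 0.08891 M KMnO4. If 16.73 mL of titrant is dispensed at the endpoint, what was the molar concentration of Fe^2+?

0.587 M

n(KMnO4) = 0.08891 x 0.01673 = 0.001487 mol.
From the balanced equation, 1 mol KMnO4 reacts with 5 mol Fe^2+, so n(Fe^2+) = 0.001487 x 5/1 = 0.007437 mol.
[Fe^2+] = 0.007437 / 0.01267 L = 0.587 M.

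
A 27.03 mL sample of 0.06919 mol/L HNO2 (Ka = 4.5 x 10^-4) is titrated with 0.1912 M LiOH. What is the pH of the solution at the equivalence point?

n(HNO2) = 0.06919 x 0.02703 = 0.001870 mol; V(LiOH) at equivalence = 0.001870/0.1912 = 0.009781 L.
At equivalence all the acid is converted to NO2-; total volume = 0.02703 + 0.009781 = 0.03681 L, so [NO2-] = 0.001870/0.03681 = 0.05081 M.
Kb = Kw/Ka = 1.0e-14 / 4.5 x 10^-4 = 2.22e-11.
[OH^-] = sqrt(Kb x [NO2-]) = sqrt(2.22e-11 x 0.05081) = 1.06e-6 M.
pOH = 5.97, so pH = 14.00 - 5.97 = 8.03.

8.03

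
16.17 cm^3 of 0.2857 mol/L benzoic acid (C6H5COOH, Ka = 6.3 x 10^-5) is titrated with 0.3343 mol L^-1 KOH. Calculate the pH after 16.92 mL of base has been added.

n(acid) = 0.2857 x 0.01617 = 0.004620 mol; n(KOH) added = 0.3343 x 0.01692 = 0.005656 mol.
Base is in excess by 0.005656 - 0.004620 = 0.001037 mol in a total volume of 0.03309 L.
[OH^-] = 0.001037/0.03309 = 0.03133 M, so pOH = 1.50 and pH = 14.00 - 1.50 = 12.50.

12.50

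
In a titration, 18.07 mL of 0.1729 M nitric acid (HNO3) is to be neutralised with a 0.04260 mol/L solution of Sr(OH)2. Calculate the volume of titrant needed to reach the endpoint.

n(HNO3) = 0.1729 mol/L x 0.01807 L = 0.003124 mol.
The neutralisation is 2 HNO3 : 1 Sr(OH)2, so n(Sr(OH)2) = 0.003124 x 1/2 = 0.001562 mol.
V(Sr(OH)2) = 0.001562 / 0.04260 = 0.03667 L = 36.7 mL.

36.7 mL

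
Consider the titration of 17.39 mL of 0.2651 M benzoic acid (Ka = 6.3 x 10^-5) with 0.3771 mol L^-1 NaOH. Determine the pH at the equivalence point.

8.70

n(C6H5COOH) = 0.2651 x 0.01739 = 0.004610 mol; V(NaOH) at equivalence = 0.004610/0.3771 = 0.01223 L.
At equivalence all the acid is converted to C6H5COO-; total volume = 0.01739 + 0.01223 = 0.02962 L, so [C6H5COO-] = 0.004610/0.02962 = 0.1557 M.
Kb = Kw/Ka = 1.0e-14 / 6.3 x 10^-5 = 1.59e-10.
[OH^-] = sqrt(Kb x [C6H5COO-]) = sqrt(1.59e-10 x 0.1557) = 4.97e-6 M.
pOH = 5.30, so pH = 14.00 - 5.30 = 8.70.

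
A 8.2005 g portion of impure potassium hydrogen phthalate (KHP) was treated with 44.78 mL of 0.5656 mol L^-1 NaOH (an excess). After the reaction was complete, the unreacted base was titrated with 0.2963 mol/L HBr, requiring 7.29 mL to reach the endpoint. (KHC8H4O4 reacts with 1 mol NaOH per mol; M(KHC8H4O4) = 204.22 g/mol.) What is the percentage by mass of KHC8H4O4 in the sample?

57.7%

Total n(NaOH) added = 0.5656 x 0.04478 = 0.02533 mol.
n(HBr) used = 0.2963 x 0.007290 = 0.002160 mol, which equals the excess n(NaOH).
So n(NaOH) consumed by the sample = 0.02533 - 0.002160 = 0.02317 mol.
n(KHC8H4O4) = 0.02317 / 1 = 0.02317 mol.
mass KHC8H4O4 = 0.02317 x 204.22 = 4.731 g, so %KHC8H4O4 = 4.731/8.2005 x 100 = 57.7%.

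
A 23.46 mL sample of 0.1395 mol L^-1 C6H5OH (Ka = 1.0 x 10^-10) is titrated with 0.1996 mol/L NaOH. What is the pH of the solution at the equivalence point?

n(C6H5OH) = 0.1395 x 0.02346 = 0.003273 mol; V(NaOH) at equivalence = 0.003273/0.1996 = 0.01640 L.
At equivalence all the acid is converted to C6H5O-; total volume = 0.02346 + 0.01640 = 0.03986 L, so [C6H5O-] = 0.003273/0.03986 = 0.08211 M.
Kb = Kw/Ka = 1.0e-14 / 1.0 x 10^-10 = 0.000100.
[OH^-] = sqrt(Kb x [C6H5O-]) = sqrt(0.000100 x 0.08211) = 0.00287 M.
pOH = 2.54, so pH = 14.00 - 2.54 = 11.46.

11.46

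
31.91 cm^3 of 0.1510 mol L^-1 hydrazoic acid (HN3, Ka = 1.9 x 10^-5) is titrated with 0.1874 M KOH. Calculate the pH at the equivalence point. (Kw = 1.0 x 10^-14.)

n(HN3) = 0.1510 x 0.03191 = 0.004818 mol; V(KOH) at equivalence = 0.004818/0.1874 = 0.02571 L.
At equivalence all the acid is converted to N3-; total volume = 0.03191 + 0.02571 = 0.05762 L, so [N3-] = 0.004818/0.05762 = 0.08362 M.
Kb = Kw/Ka = 1.0e-14 / 1.9 x 10^-5 = 5.26e-10.
[OH^-] = sqrt(Kb x [N3-]) = sqrt(5.26e-10 x 0.08362) = 6.63e-6 M.
pOH = 5.18, so pH = 14.00 - 5.18 = 8.82.

8.82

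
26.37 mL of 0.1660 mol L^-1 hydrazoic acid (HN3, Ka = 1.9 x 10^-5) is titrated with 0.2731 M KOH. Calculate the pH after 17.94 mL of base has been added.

n(acid) = 0.1660 x 0.02637 = 0.004377 mol; n(KOH) added = 0.2731 x 0.01794 = 0.004899 mol.
Base is in excess by 0.004899 - 0.004377 = 0.0005220 mol in a total volume of 0.04431 L.
[OH^-] = 0.0005220/0.04431 = 0.01178 M, so pOH = 1.93 and pH = 14.00 - 1.93 = 12.07.

12.07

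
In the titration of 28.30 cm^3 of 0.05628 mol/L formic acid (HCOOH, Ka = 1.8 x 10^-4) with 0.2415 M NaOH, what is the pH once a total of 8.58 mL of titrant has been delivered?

n(acid) = 0.05628 x 0.02830 = 0.001593 mol; n(NaOH) added = 0.2415 x 0.008580 = 0.002072 mol.
Base is in excess by 0.002072 - 0.001593 = 0.0004793 mol in a total volume of 0.03688 L.
[OH^-] = 0.0004793/0.03688 = 0.01300 M, so pOH = 1.89 and pH = 14.00 - 1.89 = 12.11.

12.11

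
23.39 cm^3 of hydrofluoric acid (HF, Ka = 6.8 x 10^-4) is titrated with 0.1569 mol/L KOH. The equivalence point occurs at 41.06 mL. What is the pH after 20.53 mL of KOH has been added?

3.17

20.53 mL is exactly half the equivalence volume (41.06/2), i.e. the half-equivalence point.
There, n(HA) = n(A^-), so pH = pKa = -log(6.8 x 10^-4) = 3.17.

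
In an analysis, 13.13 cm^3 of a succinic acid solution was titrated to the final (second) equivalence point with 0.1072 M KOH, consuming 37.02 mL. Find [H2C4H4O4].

0.151 M

n(KOH) = 0.1072 x 0.03702 = 0.003969 mol.
At the final (second) equivalence point, 2 mol OH^- react per mol H2C4H4O4, so n(H2C4H4O4) = 0.003969 / 2 = 0.001984 mol.
[H2C4H4O4] = 0.001984 / 0.01313 L = 0.151 M.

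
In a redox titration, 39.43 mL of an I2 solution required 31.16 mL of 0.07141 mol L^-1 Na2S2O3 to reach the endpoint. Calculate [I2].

0.0282 M

n(Na2S2O3) = 0.07141 x 0.03116 = 0.002225 mol.
From the balanced equation, 2 mol Na2S2O3 reacts with 1 mol I2, so n(I2) = 0.002225 x 1/2 = 0.001113 mol.
[I2] = 0.001113 / 0.03943 L = 0.0282 M.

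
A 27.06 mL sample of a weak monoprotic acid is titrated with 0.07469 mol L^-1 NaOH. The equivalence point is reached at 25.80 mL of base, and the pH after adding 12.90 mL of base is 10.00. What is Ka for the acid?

12.90 mL is half of the equivalence volume, so this is the half-equivalence point where [HA] = [A^-].
At half-equivalence pH = pKa, so pKa = 10.00.
Ka = 10^(-10.00) = 1.0 x 10^-10.

1.0 x 10^-10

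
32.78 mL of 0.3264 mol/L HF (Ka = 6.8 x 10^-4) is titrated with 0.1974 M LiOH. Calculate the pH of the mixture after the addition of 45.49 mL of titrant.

3.89

Initial n(HF) = 0.3264 x 0.03278 = 0.01070 mol.
n(LiOH) added = 0.1974 x 0.04549 = 0.008980 mol, converting that many moles of HF to F-.
Remaining n(HF) = 0.001720 mol; n(F-) = 0.008980 mol.
By Henderson-Hasselbalch, pH = pKa + log([A^-]/[HA]) = 3.17 + log(0.008980/0.001720) = 3.17 + (+0.72) = 3.89.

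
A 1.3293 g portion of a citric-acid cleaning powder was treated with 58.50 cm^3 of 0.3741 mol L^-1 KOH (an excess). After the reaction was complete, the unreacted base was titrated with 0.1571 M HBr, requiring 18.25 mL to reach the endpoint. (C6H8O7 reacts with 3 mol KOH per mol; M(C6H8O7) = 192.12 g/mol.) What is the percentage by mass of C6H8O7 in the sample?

91.6%

Total n(KOH) added = 0.3741 x 0.05850 = 0.02188 mol.
n(HBr) used = 0.1571 x 0.01825 = 0.002867 mol, which equals the excess n(KOH).
So n(KOH) consumed by the sample = 0.02188 - 0.002867 = 0.01902 mol.
n(C6H8O7) = 0.01902 / 3 = 0.006339 mol.
mass C6H8O7 = 0.006339 x 192.12 = 1.218 g, so %C6H8O7 = 1.218/1.3293 x 100 = 91.6%.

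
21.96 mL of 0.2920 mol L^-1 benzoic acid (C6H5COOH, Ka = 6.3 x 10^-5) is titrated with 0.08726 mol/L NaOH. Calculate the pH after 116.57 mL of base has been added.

12.43

n(acid) = 0.2920 x 0.02196 = 0.006412 mol; n(NaOH) added = 0.08726 x 0.1166 = 0.01017 mol.
Base is in excess by 0.01017 - 0.006412 = 0.003760 mol in a total volume of 0.1385 L.
[OH^-] = 0.003760/0.1385 = 0.02714 M, so pOH = 1.57 and pH = 14.00 - 1.57 = 12.43.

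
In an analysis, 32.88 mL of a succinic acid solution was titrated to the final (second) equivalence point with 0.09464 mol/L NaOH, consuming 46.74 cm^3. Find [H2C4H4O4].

n(NaOH) = 0.09464 x 0.04674 = 0.004423 mol.
At the final (second) equivalence point, 2 mol OH^- react per mol H2C4H4O4, so n(H2C4H4O4) = 0.004423 / 2 = 0.002212 mol.
[H2C4H4O4] = 0.002212 / 0.03288 L = 0.0673 M.

0.0673 M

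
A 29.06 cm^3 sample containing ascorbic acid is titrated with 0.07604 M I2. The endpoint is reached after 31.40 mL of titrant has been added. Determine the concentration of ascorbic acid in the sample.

n(I2) = 0.07604 x 0.03140 = 0.002388 mol.
From the balanced equation, 1 mol I2 reacts with 1 mol ascorbic acid, so n(ascorbic acid) = 0.002388 x 1/1 = 0.002388 mol.
[ascorbic acid] = 0.002388 / 0.02906 L = 0.0822 M.

0.0822 M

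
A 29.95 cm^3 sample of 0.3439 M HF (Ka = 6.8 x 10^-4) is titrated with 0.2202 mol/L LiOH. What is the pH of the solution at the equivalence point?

8.15

n(HF) = 0.3439 x 0.02995 = 0.01030 mol; V(LiOH) at equivalence = 0.01030/0.2202 = 0.04677 L.
At equivalence all the acid is converted to F-; total volume = 0.02995 + 0.04677 = 0.07672 L, so [F-] = 0.01030/0.07672 = 0.1342 M.
Kb = Kw/Ka = 1.0e-14 / 6.8 x 10^-4 = 1.47e-11.
[OH^-] = sqrt(Kb x [F-]) = sqrt(1.47e-11 x 0.1342) = 1.41e-6 M.
pOH = 5.85, so pH = 14.00 - 5.85 = 8.15.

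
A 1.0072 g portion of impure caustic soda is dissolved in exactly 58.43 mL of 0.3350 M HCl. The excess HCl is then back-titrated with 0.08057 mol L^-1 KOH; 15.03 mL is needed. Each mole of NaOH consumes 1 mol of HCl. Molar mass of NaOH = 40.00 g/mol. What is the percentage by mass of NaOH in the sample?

72.9%

Total n(HCl) added = 0.3350 x 0.05843 = 0.01957 mol.
n(KOH) used = 0.08057 x 0.01503 = 0.001211 mol, which equals the excess n(HCl).
So n(HCl) consumed by the sample = 0.01957 - 0.001211 = 0.01836 mol.
n(NaOH) = 0.01836 / 1 = 0.01836 mol.
mass NaOH = 0.01836 x 40.00 = 0.7345 g, so %NaOH = 0.7345/1.0072 x 100 = 72.9%.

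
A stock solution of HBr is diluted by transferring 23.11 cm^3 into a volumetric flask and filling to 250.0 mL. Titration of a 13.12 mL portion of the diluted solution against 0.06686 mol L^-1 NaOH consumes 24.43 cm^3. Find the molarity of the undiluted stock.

n(NaOH) = 0.06686 x 0.02443 = 0.001633 mol.
n(HBr) in the aliquot = 0.001633 mol.
[diluted HBr] = 0.001633 / 0.01312 = 0.1245 M.
Dilution factor = 250.0/23.11 = 10.82, so [stock] = 0.1245 x 10.82 = 1.35 M.

1.35 M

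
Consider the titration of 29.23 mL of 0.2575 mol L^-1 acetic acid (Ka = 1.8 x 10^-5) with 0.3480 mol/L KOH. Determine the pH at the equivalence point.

n(CH3COOH) = 0.2575 x 0.02923 = 0.007527 mol; V(KOH) at equivalence = 0.007527/0.3480 = 0.02163 L.
At equivalence all the acid is converted to CH3COO-; total volume = 0.02923 + 0.02163 = 0.05086 L, so [CH3COO-] = 0.007527/0.05086 = 0.1480 M.
Kb = Kw/Ka = 1.0e-14 / 1.8 x 10^-5 = 5.56e-10.
[OH^-] = sqrt(Kb x [CH3COO-]) = sqrt(5.56e-10 x 0.1480) = 9.07e-6 M.
pOH = 5.04, so pH = 14.00 - 5.04 = 8.96.

8.96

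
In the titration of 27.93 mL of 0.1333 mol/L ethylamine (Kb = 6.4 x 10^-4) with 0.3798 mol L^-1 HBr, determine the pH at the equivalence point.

5.91

n(C2H5NH2) = 0.1333 x 0.02793 = 0.003723 mol; V(HBr) at equivalence = 0.003723/0.3798 = 0.009803 L.
At equivalence the base is fully converted to C2H5NH3+; total volume = 0.03773 L, so [C2H5NH3+] = 0.003723/0.03773 = 0.09867 M.
Ka(C2H5NH3+) = Kw/Kb = 1.0e-14 / 6.4 x 10^-4 = 1.56e-11.
[H^+] = sqrt(Ka x [C2H5NH3+]) = sqrt(1.56e-11 x 0.09867) = 1.24e-6 M.
pH = -log(1.24e-6) = 5.91.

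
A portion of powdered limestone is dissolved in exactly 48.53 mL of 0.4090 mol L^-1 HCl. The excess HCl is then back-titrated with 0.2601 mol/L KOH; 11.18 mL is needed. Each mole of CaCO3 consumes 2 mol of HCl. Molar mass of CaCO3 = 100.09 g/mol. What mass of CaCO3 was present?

0.848 g

Total n(HCl) added = 0.4090 x 0.04853 = 0.01985 mol.
n(KOH) used = 0.2601 x 0.01118 = 0.002908 mol, which equals the excess n(HCl).
So n(HCl) consumed by the sample = 0.01985 - 0.002908 = 0.01694 mol.
n(CaCO3) = 0.01694 / 2 = 0.008470 mol.
mass = 0.008470 mol x 100.09 g/mol = 0.848 g.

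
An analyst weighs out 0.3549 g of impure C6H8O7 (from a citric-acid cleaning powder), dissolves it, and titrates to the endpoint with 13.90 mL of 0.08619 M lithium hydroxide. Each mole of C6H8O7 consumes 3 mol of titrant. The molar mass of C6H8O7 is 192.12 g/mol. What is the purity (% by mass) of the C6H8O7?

n(LiOH) = 0.08619 x 0.01390 = 0.001198 mol.
n(C6H8O7) = 0.001198 / 3 = 0.0003993 mol.
mass of C6H8O7 = 0.0003993 x 192.12 = 0.07672 g.
% purity = 0.07672 / 0.3549 x 100 = 21.6%.

21.6%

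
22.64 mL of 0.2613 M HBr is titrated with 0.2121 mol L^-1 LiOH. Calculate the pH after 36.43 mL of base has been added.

12.49

n(acid) = 0.2613 x 0.02264 = 0.005916 mol; n(LiOH) added = 0.2121 x 0.03643 = 0.007727 mol.
Base is in excess by 0.007727 - 0.005916 = 0.001811 mol in a total volume of 0.05907 L.
[OH^-] = 0.001811/0.05907 = 0.03066 M, so pOH = 1.51 and pH = 14.00 - 1.51 = 12.49.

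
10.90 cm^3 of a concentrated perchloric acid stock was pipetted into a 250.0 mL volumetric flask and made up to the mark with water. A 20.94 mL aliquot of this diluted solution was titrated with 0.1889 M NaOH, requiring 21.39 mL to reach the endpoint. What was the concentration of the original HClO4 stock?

n(NaOH) = 0.1889 x 0.02139 = 0.004041 mol.
n(HClO4) in the aliquot = 0.004041 mol.
[diluted HClO4] = 0.004041 / 0.02094 = 0.1930 M.
Dilution factor = 250.0/10.90 = 22.94, so [stock] = 0.1930 x 22.94 = 4.43 M.

4.43 M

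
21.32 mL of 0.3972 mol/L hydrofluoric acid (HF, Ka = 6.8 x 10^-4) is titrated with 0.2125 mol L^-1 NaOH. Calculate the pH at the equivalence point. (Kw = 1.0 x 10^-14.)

8.15

n(HF) = 0.3972 x 0.02132 = 0.008468 mol; V(NaOH) at equivalence = 0.008468/0.2125 = 0.03985 L.
At equivalence all the acid is converted to F-; total volume = 0.02132 + 0.03985 = 0.06117 L, so [F-] = 0.008468/0.06117 = 0.1384 M.
Kb = Kw/Ka = 1.0e-14 / 6.8 x 10^-4 = 1.47e-11.
[OH^-] = sqrt(Kb x [F-]) = sqrt(1.47e-11 x 0.1384) = 1.43e-6 M.
pOH = 5.85, so pH = 14.00 - 5.85 = 8.15.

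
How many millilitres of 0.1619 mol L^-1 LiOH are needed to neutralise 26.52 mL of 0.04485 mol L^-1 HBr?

7.35 mL

n(HBr) = 0.04485 mol/L x 0.02652 L = 0.001189 mol.
At equivalence n(LiOH) = n(HBr) = 0.001189 mol.
V(LiOH) = 0.001189 / 0.1619 = 0.007347 L = 7.35 mL.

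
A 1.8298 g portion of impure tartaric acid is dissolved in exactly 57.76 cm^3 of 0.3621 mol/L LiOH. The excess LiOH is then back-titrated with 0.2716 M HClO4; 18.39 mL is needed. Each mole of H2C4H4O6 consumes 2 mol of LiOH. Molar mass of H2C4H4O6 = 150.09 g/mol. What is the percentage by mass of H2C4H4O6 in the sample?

65.3%

Total n(LiOH) added = 0.3621 x 0.05776 = 0.02091 mol.
n(HClO4) used = 0.2716 x 0.01839 = 0.004995 mol, which equals the excess n(LiOH).
So n(LiOH) consumed by the sample = 0.02091 - 0.004995 = 0.01592 mol.
n(H2C4H4O6) = 0.01592 / 2 = 0.007960 mol.
mass H2C4H4O6 = 0.007960 x 150.09 = 1.195 g, so %H2C4H4O6 = 1.195/1.8298 x 100 = 65.3%.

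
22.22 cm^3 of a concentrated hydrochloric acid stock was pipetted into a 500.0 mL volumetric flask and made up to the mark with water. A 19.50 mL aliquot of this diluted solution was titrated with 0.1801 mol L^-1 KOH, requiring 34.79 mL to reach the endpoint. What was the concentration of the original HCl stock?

7.23 M

n(KOH) = 0.1801 x 0.03479 = 0.006266 mol.
n(HCl) in the aliquot = 0.006266 mol.
[diluted HCl] = 0.006266 / 0.01950 = 0.3213 M.
Dilution factor = 500.0/22.22 = 22.50, so [stock] = 0.3213 x 22.50 = 7.23 M.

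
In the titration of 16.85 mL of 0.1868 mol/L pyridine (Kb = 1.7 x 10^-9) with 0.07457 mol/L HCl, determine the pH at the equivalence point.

n(C5H5N) = 0.1868 x 0.01685 = 0.003148 mol; V(HCl) at equivalence = 0.003148/0.07457 = 0.04221 L.
At equivalence the base is fully converted to C5H5NH+; total volume = 0.05906 L, so [C5H5NH+] = 0.003148/0.05906 = 0.05329 M.
Ka(C5H5NH+) = Kw/Kb = 1.0e-14 / 1.7 x 10^-9 = 5.88e-6.
[H^+] = sqrt(Ka x [C5H5NH+]) = sqrt(5.88e-6 x 0.05329) = 0.000560 M.
pH = -log(0.000560) = 3.25.

3.25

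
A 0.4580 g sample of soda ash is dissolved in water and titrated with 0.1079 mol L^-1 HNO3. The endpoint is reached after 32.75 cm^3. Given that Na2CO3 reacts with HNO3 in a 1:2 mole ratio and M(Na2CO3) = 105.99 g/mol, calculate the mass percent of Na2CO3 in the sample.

40.9%

n(HNO3) = 0.1079 x 0.03275 = 0.003534 mol.
n(Na2CO3) = 0.003534 / 2 = 0.001767 mol.
mass of Na2CO3 = 0.001767 x 105.99 = 0.1873 g.
% purity = 0.1873 / 0.4580 x 100 = 40.9%.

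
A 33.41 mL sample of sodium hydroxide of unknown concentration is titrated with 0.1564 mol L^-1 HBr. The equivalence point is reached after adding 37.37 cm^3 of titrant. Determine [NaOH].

n(HBr) delivered = 0.1564 x 0.03737 = 0.005845 mol.
For a 1:1 reaction, n(NaOH) = 0.005845 mol.
[NaOH] = 0.005845 mol / 0.03341 L = 0.175 M.

0.175 M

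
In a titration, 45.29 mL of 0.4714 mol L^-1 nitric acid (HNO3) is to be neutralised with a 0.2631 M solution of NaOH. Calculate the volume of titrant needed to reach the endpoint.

n(HNO3) = 0.4714 mol/L x 0.04529 L = 0.02135 mol.
At equivalence n(NaOH) = n(HNO3) = 0.02135 mol.
V(NaOH) = 0.02135 / 0.2631 = 0.08115 L = 81.1 mL.

81.1 mL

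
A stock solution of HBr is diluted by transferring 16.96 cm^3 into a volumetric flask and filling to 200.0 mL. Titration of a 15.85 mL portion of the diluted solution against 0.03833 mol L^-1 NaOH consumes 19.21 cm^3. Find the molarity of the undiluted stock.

0.548 M

n(NaOH) = 0.03833 x 0.01921 = 0.0007363 mol.
n(HBr) in the aliquot = 0.0007363 mol.
[diluted HBr] = 0.0007363 / 0.01585 = 0.04646 M.
Dilution factor = 200.0/16.96 = 11.79, so [stock] = 0.04646 x 11.79 = 0.548 M.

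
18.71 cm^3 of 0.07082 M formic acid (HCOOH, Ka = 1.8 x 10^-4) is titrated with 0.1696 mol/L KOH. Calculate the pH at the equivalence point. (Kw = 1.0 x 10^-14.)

n(HCOOH) = 0.07082 x 0.01871 = 0.001325 mol; V(KOH) at equivalence = 0.001325/0.1696 = 0.007813 L.
At equivalence all the acid is converted to HCOO-; total volume = 0.01871 + 0.007813 = 0.02652 L, so [HCOO-] = 0.001325/0.02652 = 0.04996 M.
Kb = Kw/Ka = 1.0e-14 / 1.8 x 10^-4 = 5.56e-11.
[OH^-] = sqrt(Kb x [HCOO-]) = sqrt(5.56e-11 x 0.04996) = 1.67e-6 M.
pOH = 5.78, so pH = 14.00 - 5.78 = 8.22.

8.22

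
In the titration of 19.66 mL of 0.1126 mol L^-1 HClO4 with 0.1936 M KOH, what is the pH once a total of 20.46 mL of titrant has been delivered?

n(acid) = 0.1126 x 0.01966 = 0.002214 mol; n(KOH) added = 0.1936 x 0.02046 = 0.003961 mol.
Base is in excess by 0.003961 - 0.002214 = 0.001747 mol in a total volume of 0.04012 L.
[OH^-] = 0.001747/0.04012 = 0.04355 M, so pOH = 1.36 and pH = 14.00 - 1.36 = 12.64.

12.64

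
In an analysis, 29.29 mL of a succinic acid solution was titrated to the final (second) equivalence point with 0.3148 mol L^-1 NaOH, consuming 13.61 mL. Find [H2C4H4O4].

n(NaOH) = 0.3148 x 0.01361 = 0.004284 mol.
At the final (second) equivalence point, 2 mol OH^- react per mol H2C4H4O4, so n(H2C4H4O4) = 0.004284 / 2 = 0.002142 mol.
[H2C4H4O4] = 0.002142 / 0.02929 L = 0.0731 M.

0.0731 M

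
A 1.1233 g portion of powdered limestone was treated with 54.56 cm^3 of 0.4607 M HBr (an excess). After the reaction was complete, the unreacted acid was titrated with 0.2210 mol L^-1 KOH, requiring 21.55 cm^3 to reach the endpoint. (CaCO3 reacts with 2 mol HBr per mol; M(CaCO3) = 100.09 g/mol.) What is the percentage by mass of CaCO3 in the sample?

Total n(HBr) added = 0.4607 x 0.05456 = 0.02514 mol.
n(KOH) used = 0.2210 x 0.02155 = 0.004763 mol, which equals the excess n(HBr).
So n(HBr) consumed by the sample = 0.02514 - 0.004763 = 0.02037 mol.
n(CaCO3) = 0.02037 / 2 = 0.01019 mol.
mass CaCO3 = 0.01019 x 100.09 = 1.020 g, so %CaCO3 = 1.020/1.1233 x 100 = 90.8%.

90.8%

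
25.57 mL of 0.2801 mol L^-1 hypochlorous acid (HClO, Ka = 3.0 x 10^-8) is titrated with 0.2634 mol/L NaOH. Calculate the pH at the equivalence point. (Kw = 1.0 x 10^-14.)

n(HClO) = 0.2801 x 0.02557 = 0.007162 mol; V(NaOH) at equivalence = 0.007162/0.2634 = 0.02719 L.
At equivalence all the acid is converted to ClO-; total volume = 0.02557 + 0.02719 = 0.05276 L, so [ClO-] = 0.007162/0.05276 = 0.1357 M.
Kb = Kw/Ka = 1.0e-14 / 3.0 x 10^-8 = 3.33e-7.
[OH^-] = sqrt(Kb x [ClO-]) = sqrt(3.33e-7 x 0.1357) = 0.000213 M.
pOH = 3.67, so pH = 14.00 - 3.67 = 10.33.

10.33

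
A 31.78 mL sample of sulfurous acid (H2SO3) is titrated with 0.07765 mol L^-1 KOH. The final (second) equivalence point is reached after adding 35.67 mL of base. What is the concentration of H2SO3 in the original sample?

n(KOH) = 0.07765 x 0.03567 = 0.002770 mol.
At the final (second) equivalence point, 2 mol OH^- react per mol H2SO3, so n(H2SO3) = 0.002770 / 2 = 0.001385 mol.
[H2SO3] = 0.001385 / 0.03178 L = 0.0436 M.

0.0436 M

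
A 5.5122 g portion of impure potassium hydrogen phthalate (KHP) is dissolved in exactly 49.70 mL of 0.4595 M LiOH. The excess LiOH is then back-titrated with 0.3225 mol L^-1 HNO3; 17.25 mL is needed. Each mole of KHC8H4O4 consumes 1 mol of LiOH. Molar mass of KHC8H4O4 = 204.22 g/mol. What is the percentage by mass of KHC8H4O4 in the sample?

64.0%

Total n(LiOH) added = 0.4595 x 0.04970 = 0.02284 mol.
n(HNO3) used = 0.3225 x 0.01725 = 0.005563 mol, which equals the excess n(LiOH).
So n(LiOH) consumed by the sample = 0.02284 - 0.005563 = 0.01727 mol.
n(KHC8H4O4) = 0.01727 / 1 = 0.01727 mol.
mass KHC8H4O4 = 0.01727 x 204.22 = 3.528 g, so %KHC8H4O4 = 3.528/5.5122 x 100 = 64.0%.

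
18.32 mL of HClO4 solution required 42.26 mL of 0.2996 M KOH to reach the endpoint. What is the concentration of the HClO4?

0.691 M

n(KOH) delivered = 0.2996 x 0.04226 = 0.01266 mol.
For a 1:1 reaction, n(HClO4) = 0.01266 mol.
[HClO4] = 0.01266 mol / 0.01832 L = 0.691 M.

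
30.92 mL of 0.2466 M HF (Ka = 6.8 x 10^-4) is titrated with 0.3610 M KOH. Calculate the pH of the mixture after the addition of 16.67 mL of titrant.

Initial n(HF) = 0.2466 x 0.03092 = 0.007625 mol.
n(KOH) added = 0.3610 x 0.01667 = 0.006018 mol, converting that many moles of HF to F-.
Remaining n(HF) = 0.001607 mol; n(F-) = 0.006018 mol.
By Henderson-Hasselbalch, pH = pKa + log([A^-]/[HA]) = 3.17 + log(0.006018/0.001607) = 3.17 + (+0.57) = 3.74.

3.74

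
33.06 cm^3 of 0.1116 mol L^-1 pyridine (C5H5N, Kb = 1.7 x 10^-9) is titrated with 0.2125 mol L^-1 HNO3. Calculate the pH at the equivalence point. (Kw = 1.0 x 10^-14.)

n(C5H5N) = 0.1116 x 0.03306 = 0.003689 mol; V(HNO3) at equivalence = 0.003689/0.2125 = 0.01736 L.
At equivalence the base is fully converted to C5H5NH+; total volume = 0.05042 L, so [C5H5NH+] = 0.003689/0.05042 = 0.07317 M.
Ka(C5H5NH+) = Kw/Kb = 1.0e-14 / 1.7 x 10^-9 = 5.88e-6.
[H^+] = sqrt(Ka x [C5H5NH+]) = sqrt(5.88e-6 x 0.07317) = 0.000656 M.
pH = -log(0.000656) = 3.18.

3.18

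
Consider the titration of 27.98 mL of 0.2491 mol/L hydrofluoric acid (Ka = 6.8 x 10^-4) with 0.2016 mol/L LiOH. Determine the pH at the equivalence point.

n(HF) = 0.2491 x 0.02798 = 0.006970 mol; V(LiOH) at equivalence = 0.006970/0.2016 = 0.03457 L.
At equivalence all the acid is converted to F-; total volume = 0.02798 + 0.03457 = 0.06255 L, so [F-] = 0.006970/0.06255 = 0.1114 M.
Kb = Kw/Ka = 1.0e-14 / 6.8 x 10^-4 = 1.47e-11.
[OH^-] = sqrt(Kb x [F-]) = sqrt(1.47e-11 x 0.1114) = 1.28e-6 M.
pOH = 5.89, so pH = 14.00 - 5.89 = 8.11.

8.11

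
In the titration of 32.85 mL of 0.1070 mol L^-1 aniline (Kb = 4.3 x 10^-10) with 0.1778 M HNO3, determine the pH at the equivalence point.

2.90

n(C6H5NH2) = 0.1070 x 0.03285 = 0.003515 mol; V(HNO3) at equivalence = 0.003515/0.1778 = 0.01977 L.
At equivalence the base is fully converted to C6H5NH3+; total volume = 0.05262 L, so [C6H5NH3+] = 0.003515/0.05262 = 0.06680 M.
Ka(C6H5NH3+) = Kw/Kb = 1.0e-14 / 4.3 x 10^-10 = 2.33e-5.
[H^+] = sqrt(Ka x [C6H5NH3+]) = sqrt(2.33e-5 x 0.06680) = 0.00125 M.
pH = -log(0.00125) = 2.90.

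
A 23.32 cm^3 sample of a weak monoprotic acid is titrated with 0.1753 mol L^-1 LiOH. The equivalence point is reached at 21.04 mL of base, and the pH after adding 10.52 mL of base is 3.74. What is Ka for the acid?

1.8 x 10^-4

10.52 mL is half of the equivalence volume, so this is the half-equivalence point where [HA] = [A^-].
At half-equivalence pH = pKa, so pKa = 3.74.
Ka = 10^(-3.74) = 1.8 x 10^-4.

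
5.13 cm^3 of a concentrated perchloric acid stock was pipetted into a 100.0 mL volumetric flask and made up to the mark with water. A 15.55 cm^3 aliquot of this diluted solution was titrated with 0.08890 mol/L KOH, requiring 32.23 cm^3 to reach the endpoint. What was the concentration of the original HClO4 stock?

n(KOH) = 0.08890 x 0.03223 = 0.002865 mol.
n(HClO4) in the aliquot = 0.002865 mol.
[diluted HClO4] = 0.002865 / 0.01555 = 0.1843 M.
Dilution factor = 100.0/5.130 = 19.49, so [stock] = 0.1843 x 19.49 = 3.59 M.

3.59 M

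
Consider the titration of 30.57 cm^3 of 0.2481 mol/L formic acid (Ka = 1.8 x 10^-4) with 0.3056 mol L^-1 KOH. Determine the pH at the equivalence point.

8.44

n(HCOOH) = 0.2481 x 0.03057 = 0.007584 mol; V(KOH) at equivalence = 0.007584/0.3056 = 0.02482 L.
At equivalence all the acid is converted to HCOO-; total volume = 0.03057 + 0.02482 = 0.05539 L, so [HCOO-] = 0.007584/0.05539 = 0.1369 M.
Kb = Kw/Ka = 1.0e-14 / 1.8 x 10^-4 = 5.56e-11.
[OH^-] = sqrt(Kb x [HCOO-]) = sqrt(5.56e-11 x 0.1369) = 2.76e-6 M.
pOH = 5.56, so pH = 14.00 - 5.56 = 8.44.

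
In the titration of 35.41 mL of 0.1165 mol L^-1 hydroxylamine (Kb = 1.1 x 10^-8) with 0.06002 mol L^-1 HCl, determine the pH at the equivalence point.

3.72

n(NH2OH) = 0.1165 x 0.03541 = 0.004125 mol; V(HCl) at equivalence = 0.004125/0.06002 = 0.06873 L.
At equivalence the base is fully converted to NH3OH+; total volume = 0.1041 L, so [NH3OH+] = 0.004125/0.1041 = 0.03961 M.
Ka(NH3OH+) = Kw/Kb = 1.0e-14 / 1.1 x 10^-8 = 9.09e-7.
[H^+] = sqrt(Ka x [NH3OH+]) = sqrt(9.09e-7 x 0.03961) = 0.000190 M.
pH = -log(0.000190) = 3.72.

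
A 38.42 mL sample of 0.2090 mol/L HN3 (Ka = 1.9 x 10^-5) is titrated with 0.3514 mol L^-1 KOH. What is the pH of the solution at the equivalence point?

n(HN3) = 0.2090 x 0.03842 = 0.008030 mol; V(KOH) at equivalence = 0.008030/0.3514 = 0.02285 L.
At equivalence all the acid is converted to N3-; total volume = 0.03842 + 0.02285 = 0.06127 L, so [N3-] = 0.008030/0.06127 = 0.1311 M.
Kb = Kw/Ka = 1.0e-14 / 1.9 x 10^-5 = 5.26e-10.
[OH^-] = sqrt(Kb x [N3-]) = sqrt(5.26e-10 x 0.1311) = 8.31e-6 M.
pOH = 5.08, so pH = 14.00 - 5.08 = 8.92.

8.92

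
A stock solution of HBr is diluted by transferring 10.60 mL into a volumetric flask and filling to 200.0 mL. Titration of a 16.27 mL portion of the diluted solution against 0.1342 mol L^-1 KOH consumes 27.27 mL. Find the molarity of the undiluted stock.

n(KOH) = 0.1342 x 0.02727 = 0.003660 mol.
n(HBr) in the aliquot = 0.003660 mol.
[diluted HBr] = 0.003660 / 0.01627 = 0.2249 M.
Dilution factor = 200.0/10.60 = 18.87, so [stock] = 0.2249 x 18.87 = 4.24 M.

4.24 M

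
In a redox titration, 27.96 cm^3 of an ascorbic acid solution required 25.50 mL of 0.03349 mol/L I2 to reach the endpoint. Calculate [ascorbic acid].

n(I2) = 0.03349 x 0.02550 = 0.0008540 mol.
From the balanced equation, 1 mol I2 reacts with 1 mol ascorbic acid, so n(ascorbic acid) = 0.0008540 x 1/1 = 0.0008540 mol.
[ascorbic acid] = 0.0008540 / 0.02796 L = 0.0305 M.

0.0305 M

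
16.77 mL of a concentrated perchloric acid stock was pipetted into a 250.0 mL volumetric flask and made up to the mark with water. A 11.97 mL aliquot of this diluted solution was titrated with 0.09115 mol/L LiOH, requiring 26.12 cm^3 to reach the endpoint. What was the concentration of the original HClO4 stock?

n(LiOH) = 0.09115 x 0.02612 = 0.002381 mol.
n(HClO4) in the aliquot = 0.002381 mol.
[diluted HClO4] = 0.002381 / 0.01197 = 0.1989 M.
Dilution factor = 250.0/16.77 = 14.91, so [stock] = 0.1989 x 14.91 = 2.97 M.

2.97 M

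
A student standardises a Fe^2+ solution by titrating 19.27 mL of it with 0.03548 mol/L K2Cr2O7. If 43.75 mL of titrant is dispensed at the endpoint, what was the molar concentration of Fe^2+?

n(K2Cr2O7) = 0.03548 x 0.04375 = 0.001552 mol.
From the balanced equation, 1 mol K2Cr2O7 reacts with 6 mol Fe^2+, so n(Fe^2+) = 0.001552 x 6/1 = 0.009313 mol.
[Fe^2+] = 0.009313 / 0.01927 L = 0.483 M.

0.483 M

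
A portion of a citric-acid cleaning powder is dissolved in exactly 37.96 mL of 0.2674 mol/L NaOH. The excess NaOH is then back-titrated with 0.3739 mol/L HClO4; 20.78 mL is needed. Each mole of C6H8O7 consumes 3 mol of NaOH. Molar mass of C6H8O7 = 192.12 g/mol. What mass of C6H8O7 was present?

0.152 g

Total n(NaOH) added = 0.2674 x 0.03796 = 0.01015 mol.
n(HClO4) used = 0.3739 x 0.02078 = 0.007770 mol, which equals the excess n(NaOH).
So n(NaOH) consumed by the sample = 0.01015 - 0.007770 = 0.002381 mol.
n(C6H8O7) = 0.002381 / 3 = 0.0007936 mol.
mass = 0.0007936 mol x 192.12 g/mol = 0.152 g.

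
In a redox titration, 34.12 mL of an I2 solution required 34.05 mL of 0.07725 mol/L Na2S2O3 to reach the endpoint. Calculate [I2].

n(Na2S2O3) = 0.07725 x 0.03405 = 0.002630 mol.
From the balanced equation, 2 mol Na2S2O3 reacts with 1 mol I2, so n(I2) = 0.002630 x 1/2 = 0.001315 mol.
[I2] = 0.001315 / 0.03412 L = 0.0385 M.

0.0385 M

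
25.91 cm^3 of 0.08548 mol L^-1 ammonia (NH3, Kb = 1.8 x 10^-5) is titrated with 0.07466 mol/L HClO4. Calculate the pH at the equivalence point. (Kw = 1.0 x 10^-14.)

5.33

n(NH3) = 0.08548 x 0.02591 = 0.002215 mol; V(HClO4) at equivalence = 0.002215/0.07466 = 0.02966 L.
At equivalence the base is fully converted to NH4+; total volume = 0.05557 L, so [NH4+] = 0.002215/0.05557 = 0.03985 M.
Ka(NH4+) = Kw/Kb = 1.0e-14 / 1.8 x 10^-5 = 5.56e-10.
[H^+] = sqrt(Ka x [NH4+]) = sqrt(5.56e-10 x 0.03985) = 4.71e-6 M.
pH = -log(4.71e-6) = 5.33.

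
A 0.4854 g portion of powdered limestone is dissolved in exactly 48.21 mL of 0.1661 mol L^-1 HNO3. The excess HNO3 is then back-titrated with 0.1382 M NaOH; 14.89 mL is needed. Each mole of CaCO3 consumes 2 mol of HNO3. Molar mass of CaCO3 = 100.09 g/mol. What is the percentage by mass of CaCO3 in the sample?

Total n(HNO3) added = 0.1661 x 0.04821 = 0.008008 mol.
n(NaOH) used = 0.1382 x 0.01489 = 0.002058 mol, which equals the excess n(HNO3).
So n(HNO3) consumed by the sample = 0.008008 - 0.002058 = 0.005950 mol.
n(CaCO3) = 0.005950 / 2 = 0.002975 mol.
mass CaCO3 = 0.002975 x 100.09 = 0.2978 g, so %CaCO3 = 0.2978/0.4854 x 100 = 61.3%.

61.3%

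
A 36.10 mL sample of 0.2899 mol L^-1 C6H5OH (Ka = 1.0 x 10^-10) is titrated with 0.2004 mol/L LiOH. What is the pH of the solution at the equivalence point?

11.54

n(C6H5OH) = 0.2899 x 0.03610 = 0.01047 mol; V(LiOH) at equivalence = 0.01047/0.2004 = 0.05222 L.
At equivalence all the acid is converted to C6H5O-; total volume = 0.03610 + 0.05222 = 0.08832 L, so [C6H5O-] = 0.01047/0.08832 = 0.1185 M.
Kb = Kw/Ka = 1.0e-14 / 1.0 x 10^-10 = 0.000100.
[OH^-] = sqrt(Kb x [C6H5O-]) = sqrt(0.000100 x 0.1185) = 0.00344 M.
pOH = 2.46, so pH = 14.00 - 2.46 = 11.54.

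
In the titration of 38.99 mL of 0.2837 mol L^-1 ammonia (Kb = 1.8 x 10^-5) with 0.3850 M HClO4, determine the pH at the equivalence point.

n(NH3) = 0.2837 x 0.03899 = 0.01106 mol; V(HClO4) at equivalence = 0.01106/0.3850 = 0.02873 L.
At equivalence the base is fully converted to NH4+; total volume = 0.06772 L, so [NH4+] = 0.01106/0.06772 = 0.1633 M.
Ka(NH4+) = Kw/Kb = 1.0e-14 / 1.8 x 10^-5 = 5.56e-10.
[H^+] = sqrt(Ka x [NH4+]) = sqrt(5.56e-10 x 0.1633) = 9.53e-6 M.
pH = -log(9.53e-6) = 5.02.

5.02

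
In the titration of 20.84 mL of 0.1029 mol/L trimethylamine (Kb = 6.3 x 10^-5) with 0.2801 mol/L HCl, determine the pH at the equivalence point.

5.46

n((CH3)3N) = 0.1029 x 0.02084 = 0.002144 mol; V(HCl) at equivalence = 0.002144/0.2801 = 0.007656 L.
At equivalence the base is fully converted to (CH3)3NH+; total volume = 0.02850 L, so [(CH3)3NH+] = 0.002144/0.02850 = 0.07525 M.
Ka((CH3)3NH+) = Kw/Kb = 1.0e-14 / 6.3 x 10^-5 = 1.59e-10.
[H^+] = sqrt(Ka x [(CH3)3NH+]) = sqrt(1.59e-10 x 0.07525) = 3.46e-6 M.
pH = -log(3.46e-6) = 5.46.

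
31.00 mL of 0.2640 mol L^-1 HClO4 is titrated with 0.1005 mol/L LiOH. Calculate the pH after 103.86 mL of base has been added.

n(acid) = 0.2640 x 0.03100 = 0.008184 mol; n(LiOH) added = 0.1005 x 0.1039 = 0.01044 mol.
Base is in excess by 0.01044 - 0.008184 = 0.002254 mol in a total volume of 0.1349 L.
[OH^-] = 0.002254/0.1349 = 0.01671 M, so pOH = 1.78 and pH = 14.00 - 1.78 = 12.22.

12.22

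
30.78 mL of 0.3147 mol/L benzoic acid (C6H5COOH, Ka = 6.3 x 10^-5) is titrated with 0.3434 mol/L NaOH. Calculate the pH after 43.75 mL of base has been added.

12.85

n(acid) = 0.3147 x 0.03078 = 0.009686 mol; n(NaOH) added = 0.3434 x 0.04375 = 0.01502 mol.
Base is in excess by 0.01502 - 0.009686 = 0.005337 mol in a total volume of 0.07453 L.
[OH^-] = 0.005337/0.07453 = 0.07161 M, so pOH = 1.15 and pH = 14.00 - 1.15 = 12.85.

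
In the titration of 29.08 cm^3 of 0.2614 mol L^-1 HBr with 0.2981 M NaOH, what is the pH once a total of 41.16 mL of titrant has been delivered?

n(acid) = 0.2614 x 0.02908 = 0.007602 mol; n(NaOH) added = 0.2981 x 0.04116 = 0.01227 mol.
Base is in excess by 0.01227 - 0.007602 = 0.004668 mol in a total volume of 0.07024 L.
[OH^-] = 0.004668/0.07024 = 0.06646 M, so pOH = 1.18 and pH = 14.00 - 1.18 = 12.82.

12.82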